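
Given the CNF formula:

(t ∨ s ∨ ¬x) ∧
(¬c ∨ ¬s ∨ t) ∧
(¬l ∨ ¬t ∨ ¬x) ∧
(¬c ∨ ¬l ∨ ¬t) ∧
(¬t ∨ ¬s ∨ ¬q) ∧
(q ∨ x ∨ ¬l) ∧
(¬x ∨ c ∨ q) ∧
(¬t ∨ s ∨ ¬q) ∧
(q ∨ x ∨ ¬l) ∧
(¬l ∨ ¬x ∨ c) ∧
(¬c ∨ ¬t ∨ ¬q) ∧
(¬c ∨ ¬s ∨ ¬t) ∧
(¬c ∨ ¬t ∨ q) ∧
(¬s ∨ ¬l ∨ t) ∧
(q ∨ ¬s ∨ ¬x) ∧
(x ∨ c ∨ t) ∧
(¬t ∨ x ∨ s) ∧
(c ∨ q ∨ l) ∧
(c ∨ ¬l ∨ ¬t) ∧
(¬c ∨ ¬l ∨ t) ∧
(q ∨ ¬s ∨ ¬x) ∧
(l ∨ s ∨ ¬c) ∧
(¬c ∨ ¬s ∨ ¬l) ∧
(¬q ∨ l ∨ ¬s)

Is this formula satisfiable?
No

No, the formula is not satisfiable.

No assignment of truth values to the variables can make all 24 clauses true simultaneously.

The formula is UNSAT (unsatisfiable).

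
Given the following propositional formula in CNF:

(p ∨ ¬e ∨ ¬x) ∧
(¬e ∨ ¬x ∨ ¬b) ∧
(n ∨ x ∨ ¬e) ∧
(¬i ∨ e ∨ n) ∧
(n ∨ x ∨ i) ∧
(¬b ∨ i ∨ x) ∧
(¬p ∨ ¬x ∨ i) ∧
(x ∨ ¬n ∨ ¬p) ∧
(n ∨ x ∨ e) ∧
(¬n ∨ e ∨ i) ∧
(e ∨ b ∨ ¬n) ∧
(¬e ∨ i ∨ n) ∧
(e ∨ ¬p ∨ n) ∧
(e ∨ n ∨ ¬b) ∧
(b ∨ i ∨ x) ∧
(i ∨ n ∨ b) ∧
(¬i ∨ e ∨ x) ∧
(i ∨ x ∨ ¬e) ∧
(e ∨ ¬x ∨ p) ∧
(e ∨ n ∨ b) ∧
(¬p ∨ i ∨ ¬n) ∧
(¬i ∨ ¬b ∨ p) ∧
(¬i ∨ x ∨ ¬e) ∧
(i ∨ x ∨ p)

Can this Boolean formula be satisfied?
Yes

Yes, the formula is satisfiable.

One satisfying assignment is: n=False, e=True, i=True, b=False, p=True, x=True

Verification: With this assignment, all 24 clauses evaluate to true.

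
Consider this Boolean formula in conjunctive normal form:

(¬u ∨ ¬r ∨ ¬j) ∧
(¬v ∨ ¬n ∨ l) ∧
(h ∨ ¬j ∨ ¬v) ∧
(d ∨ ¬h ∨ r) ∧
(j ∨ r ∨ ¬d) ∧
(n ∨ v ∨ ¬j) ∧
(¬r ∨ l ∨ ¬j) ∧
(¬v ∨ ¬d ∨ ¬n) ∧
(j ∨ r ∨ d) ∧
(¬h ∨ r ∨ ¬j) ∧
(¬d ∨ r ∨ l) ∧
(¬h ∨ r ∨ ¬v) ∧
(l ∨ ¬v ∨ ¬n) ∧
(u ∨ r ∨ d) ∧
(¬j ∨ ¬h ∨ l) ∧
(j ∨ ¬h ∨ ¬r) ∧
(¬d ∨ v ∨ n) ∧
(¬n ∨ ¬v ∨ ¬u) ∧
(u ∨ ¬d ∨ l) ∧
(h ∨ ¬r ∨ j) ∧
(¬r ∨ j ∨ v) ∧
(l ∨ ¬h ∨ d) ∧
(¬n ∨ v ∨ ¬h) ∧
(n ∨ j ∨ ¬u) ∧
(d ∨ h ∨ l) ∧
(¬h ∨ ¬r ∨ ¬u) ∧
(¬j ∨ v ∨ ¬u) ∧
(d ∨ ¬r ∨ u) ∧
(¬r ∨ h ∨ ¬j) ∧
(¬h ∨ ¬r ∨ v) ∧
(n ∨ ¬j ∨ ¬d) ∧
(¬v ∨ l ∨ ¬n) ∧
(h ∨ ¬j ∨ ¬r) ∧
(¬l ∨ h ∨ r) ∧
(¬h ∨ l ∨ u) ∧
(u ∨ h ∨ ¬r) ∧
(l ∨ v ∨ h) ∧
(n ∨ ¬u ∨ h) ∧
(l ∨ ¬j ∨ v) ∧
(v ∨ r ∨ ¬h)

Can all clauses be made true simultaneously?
No

No, the formula is not satisfiable.

No assignment of truth values to the variables can make all 40 clauses true simultaneously.

The formula is UNSAT (unsatisfiable).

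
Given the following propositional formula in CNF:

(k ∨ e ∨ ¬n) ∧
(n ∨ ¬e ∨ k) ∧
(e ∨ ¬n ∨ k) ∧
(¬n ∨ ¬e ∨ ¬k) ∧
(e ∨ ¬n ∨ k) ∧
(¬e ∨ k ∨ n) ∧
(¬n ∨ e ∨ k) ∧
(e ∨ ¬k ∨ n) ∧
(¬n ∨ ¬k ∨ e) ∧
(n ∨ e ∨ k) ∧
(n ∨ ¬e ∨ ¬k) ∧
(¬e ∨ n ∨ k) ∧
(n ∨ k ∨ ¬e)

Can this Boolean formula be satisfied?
Yes

Yes, the formula is satisfiable.

One satisfying assignment is: k=False, n=True, e=True

Verification: With this assignment, all 13 clauses evaluate to true.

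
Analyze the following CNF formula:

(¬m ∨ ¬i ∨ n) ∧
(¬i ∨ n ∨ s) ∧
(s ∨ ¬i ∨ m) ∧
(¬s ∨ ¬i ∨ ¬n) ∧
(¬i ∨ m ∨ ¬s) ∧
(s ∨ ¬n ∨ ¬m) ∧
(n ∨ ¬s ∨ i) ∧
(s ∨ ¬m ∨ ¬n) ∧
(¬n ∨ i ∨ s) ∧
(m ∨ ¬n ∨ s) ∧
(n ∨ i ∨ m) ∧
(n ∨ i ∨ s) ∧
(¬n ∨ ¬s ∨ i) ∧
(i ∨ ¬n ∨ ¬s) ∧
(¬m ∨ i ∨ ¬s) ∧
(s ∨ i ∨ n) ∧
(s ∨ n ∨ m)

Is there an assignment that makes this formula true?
No

No, the formula is not satisfiable.

No assignment of truth values to the variables can make all 17 clauses true simultaneously.

The formula is UNSAT (unsatisfiable).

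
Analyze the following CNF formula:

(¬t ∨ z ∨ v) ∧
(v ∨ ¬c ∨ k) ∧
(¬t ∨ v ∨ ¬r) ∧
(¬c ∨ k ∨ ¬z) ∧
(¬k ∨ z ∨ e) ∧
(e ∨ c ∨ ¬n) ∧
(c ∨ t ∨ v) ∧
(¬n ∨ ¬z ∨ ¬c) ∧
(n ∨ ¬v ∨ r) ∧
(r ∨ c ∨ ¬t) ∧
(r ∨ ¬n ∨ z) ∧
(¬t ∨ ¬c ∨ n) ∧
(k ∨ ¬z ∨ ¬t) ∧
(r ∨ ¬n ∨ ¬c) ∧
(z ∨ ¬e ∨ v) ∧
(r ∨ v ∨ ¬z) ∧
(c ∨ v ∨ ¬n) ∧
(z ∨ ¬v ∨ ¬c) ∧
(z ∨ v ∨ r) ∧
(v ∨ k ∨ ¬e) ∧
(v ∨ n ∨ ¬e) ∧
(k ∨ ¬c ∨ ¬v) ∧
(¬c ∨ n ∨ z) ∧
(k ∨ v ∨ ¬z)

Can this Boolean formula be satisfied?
Yes

Yes, the formula is satisfiable.

One satisfying assignment is: n=True, r=False, c=False, t=False, e=True, z=True, k=False, v=True

Verification: With this assignment, all 24 clauses evaluate to true.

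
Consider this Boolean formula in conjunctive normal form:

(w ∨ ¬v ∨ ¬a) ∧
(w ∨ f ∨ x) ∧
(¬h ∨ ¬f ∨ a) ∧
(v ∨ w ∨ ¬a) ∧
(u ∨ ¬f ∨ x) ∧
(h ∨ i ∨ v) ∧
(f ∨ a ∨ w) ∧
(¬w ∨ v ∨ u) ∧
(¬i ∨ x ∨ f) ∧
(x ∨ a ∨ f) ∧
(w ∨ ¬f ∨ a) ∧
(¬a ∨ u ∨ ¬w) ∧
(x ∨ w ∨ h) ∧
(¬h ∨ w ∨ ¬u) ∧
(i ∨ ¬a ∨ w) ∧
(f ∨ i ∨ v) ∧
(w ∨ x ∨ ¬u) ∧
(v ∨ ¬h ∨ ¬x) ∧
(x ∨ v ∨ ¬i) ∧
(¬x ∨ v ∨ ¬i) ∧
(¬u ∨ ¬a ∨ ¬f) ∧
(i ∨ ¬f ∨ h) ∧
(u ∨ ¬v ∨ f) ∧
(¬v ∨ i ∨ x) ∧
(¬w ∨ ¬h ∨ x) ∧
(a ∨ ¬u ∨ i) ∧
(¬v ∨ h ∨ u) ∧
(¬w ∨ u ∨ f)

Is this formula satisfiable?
Yes

Yes, the formula is satisfiable.

One satisfying assignment is: w=True, i=False, f=False, x=True, a=True, u=True, v=True, h=False

Verification: With this assignment, all 28 clauses evaluate to true.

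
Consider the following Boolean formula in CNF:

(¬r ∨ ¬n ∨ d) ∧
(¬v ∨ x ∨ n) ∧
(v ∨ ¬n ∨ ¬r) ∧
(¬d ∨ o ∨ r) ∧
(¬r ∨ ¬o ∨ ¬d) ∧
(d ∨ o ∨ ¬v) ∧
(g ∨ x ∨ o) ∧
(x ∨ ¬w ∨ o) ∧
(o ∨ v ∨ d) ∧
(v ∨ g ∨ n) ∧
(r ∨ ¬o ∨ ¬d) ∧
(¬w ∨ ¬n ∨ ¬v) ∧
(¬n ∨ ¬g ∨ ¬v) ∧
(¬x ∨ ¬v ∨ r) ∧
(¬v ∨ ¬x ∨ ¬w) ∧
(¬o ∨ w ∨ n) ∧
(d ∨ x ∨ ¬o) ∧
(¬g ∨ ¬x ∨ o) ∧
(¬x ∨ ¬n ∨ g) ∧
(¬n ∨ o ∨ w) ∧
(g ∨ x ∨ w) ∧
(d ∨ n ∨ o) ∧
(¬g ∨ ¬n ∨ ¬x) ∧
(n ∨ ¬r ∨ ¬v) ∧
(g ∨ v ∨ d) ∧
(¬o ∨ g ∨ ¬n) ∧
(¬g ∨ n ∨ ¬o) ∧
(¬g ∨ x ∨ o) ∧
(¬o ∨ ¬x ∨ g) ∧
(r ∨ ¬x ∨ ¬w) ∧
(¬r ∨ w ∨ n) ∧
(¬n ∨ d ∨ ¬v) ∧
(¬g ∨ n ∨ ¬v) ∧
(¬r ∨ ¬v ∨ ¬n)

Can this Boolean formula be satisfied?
No

No, the formula is not satisfiable.

No assignment of truth values to the variables can make all 34 clauses true simultaneously.

The formula is UNSAT (unsatisfiable).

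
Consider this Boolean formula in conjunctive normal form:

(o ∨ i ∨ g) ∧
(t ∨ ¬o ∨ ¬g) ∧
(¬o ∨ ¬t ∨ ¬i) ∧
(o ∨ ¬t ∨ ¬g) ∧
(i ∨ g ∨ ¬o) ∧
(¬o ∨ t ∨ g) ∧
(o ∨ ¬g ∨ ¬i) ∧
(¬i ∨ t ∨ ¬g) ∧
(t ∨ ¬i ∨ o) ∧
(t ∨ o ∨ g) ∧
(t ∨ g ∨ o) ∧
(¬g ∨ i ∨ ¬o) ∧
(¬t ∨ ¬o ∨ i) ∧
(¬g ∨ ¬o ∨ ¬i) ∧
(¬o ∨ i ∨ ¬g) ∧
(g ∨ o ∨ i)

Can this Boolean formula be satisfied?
Yes

Yes, the formula is satisfiable.

One satisfying assignment is: t=False, g=True, o=False, i=False

Verification: With this assignment, all 16 clauses evaluate to true.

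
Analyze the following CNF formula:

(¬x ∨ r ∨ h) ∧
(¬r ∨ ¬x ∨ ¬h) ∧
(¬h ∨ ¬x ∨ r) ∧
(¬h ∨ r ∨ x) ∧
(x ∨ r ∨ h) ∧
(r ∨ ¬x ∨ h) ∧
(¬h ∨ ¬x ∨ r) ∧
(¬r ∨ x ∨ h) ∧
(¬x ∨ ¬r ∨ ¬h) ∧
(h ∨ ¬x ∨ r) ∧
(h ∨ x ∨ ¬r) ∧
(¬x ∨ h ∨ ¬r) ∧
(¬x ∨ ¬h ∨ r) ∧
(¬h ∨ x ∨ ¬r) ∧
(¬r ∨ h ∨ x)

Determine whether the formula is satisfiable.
No

No, the formula is not satisfiable.

No assignment of truth values to the variables can make all 15 clauses true simultaneously.

The formula is UNSAT (unsatisfiable).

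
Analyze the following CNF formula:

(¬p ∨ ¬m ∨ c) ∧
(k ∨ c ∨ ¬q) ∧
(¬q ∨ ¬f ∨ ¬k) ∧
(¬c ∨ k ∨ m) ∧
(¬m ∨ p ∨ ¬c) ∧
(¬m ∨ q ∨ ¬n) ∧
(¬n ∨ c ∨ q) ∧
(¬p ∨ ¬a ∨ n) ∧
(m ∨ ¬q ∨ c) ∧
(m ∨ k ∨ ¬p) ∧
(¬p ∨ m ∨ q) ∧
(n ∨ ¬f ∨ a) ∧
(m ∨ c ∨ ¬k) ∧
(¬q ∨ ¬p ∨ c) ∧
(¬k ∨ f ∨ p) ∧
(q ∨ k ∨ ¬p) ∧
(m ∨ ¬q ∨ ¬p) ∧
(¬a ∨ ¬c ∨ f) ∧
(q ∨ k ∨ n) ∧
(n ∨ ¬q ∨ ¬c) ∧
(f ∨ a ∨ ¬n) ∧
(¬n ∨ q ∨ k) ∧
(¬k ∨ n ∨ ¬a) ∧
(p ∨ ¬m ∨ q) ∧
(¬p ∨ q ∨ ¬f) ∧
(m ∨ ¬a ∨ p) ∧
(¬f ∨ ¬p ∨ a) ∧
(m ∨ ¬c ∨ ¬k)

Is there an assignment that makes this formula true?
Yes

Yes, the formula is satisfiable.

One satisfying assignment is: k=True, f=False, c=True, p=True, m=True, a=False, n=False, q=False

Verification: With this assignment, all 28 clauses evaluate to true.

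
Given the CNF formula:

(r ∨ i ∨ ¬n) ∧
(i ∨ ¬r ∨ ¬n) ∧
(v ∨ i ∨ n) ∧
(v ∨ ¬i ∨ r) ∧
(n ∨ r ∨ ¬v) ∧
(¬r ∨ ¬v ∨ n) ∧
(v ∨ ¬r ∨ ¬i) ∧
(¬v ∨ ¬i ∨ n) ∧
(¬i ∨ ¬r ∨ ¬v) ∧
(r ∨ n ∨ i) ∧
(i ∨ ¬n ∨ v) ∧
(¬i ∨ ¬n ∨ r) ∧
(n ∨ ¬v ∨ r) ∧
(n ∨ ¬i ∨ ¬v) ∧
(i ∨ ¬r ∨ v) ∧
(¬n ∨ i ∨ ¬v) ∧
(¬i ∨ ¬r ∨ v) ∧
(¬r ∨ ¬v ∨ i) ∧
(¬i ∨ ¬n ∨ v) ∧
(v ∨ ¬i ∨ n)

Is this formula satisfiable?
No

No, the formula is not satisfiable.

No assignment of truth values to the variables can make all 20 clauses true simultaneously.

The formula is UNSAT (unsatisfiable).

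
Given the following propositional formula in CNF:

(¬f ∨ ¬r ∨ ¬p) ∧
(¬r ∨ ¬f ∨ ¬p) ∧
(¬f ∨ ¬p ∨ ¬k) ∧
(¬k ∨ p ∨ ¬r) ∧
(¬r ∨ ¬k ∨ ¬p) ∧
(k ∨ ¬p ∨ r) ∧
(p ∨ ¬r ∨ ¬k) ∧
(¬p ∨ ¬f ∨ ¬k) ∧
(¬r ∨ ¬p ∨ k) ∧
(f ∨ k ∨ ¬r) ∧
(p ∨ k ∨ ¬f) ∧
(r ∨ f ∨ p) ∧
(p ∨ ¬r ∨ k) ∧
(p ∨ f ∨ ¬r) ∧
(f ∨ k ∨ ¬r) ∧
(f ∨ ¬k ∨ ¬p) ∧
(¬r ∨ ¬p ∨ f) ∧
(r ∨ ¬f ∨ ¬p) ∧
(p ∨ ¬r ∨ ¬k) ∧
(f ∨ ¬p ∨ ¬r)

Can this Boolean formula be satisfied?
Yes

Yes, the formula is satisfiable.

One satisfying assignment is: k=True, r=False, p=False, f=True

Verification: With this assignment, all 20 clauses evaluate to true.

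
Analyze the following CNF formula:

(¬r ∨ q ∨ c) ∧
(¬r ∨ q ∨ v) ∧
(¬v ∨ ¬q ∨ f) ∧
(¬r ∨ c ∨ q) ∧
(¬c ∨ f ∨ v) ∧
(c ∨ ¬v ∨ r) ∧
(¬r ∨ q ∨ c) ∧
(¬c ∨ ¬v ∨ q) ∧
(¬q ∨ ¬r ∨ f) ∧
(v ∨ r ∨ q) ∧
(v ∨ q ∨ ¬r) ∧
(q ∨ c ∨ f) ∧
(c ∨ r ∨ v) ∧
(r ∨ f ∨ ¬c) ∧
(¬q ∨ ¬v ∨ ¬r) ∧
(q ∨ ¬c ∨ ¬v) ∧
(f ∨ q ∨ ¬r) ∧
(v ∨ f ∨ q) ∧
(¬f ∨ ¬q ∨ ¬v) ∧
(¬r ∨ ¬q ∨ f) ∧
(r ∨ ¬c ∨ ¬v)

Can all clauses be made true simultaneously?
Yes

Yes, the formula is satisfiable.

One satisfying assignment is: f=True, q=True, v=False, c=False, r=True

Verification: With this assignment, all 21 clauses evaluate to true.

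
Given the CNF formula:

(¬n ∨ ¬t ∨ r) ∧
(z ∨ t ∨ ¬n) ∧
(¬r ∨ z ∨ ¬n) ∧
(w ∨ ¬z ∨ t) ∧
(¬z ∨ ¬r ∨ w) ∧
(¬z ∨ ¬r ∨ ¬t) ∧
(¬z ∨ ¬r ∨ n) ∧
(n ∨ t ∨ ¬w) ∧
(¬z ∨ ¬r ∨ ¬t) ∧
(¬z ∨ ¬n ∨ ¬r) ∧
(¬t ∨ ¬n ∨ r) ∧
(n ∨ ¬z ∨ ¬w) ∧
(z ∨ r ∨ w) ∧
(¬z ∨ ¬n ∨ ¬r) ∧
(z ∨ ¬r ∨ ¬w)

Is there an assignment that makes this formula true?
Yes

Yes, the formula is satisfiable.

One satisfying assignment is: r=True, t=False, w=False, z=False, n=False

Verification: With this assignment, all 15 clauses evaluate to true.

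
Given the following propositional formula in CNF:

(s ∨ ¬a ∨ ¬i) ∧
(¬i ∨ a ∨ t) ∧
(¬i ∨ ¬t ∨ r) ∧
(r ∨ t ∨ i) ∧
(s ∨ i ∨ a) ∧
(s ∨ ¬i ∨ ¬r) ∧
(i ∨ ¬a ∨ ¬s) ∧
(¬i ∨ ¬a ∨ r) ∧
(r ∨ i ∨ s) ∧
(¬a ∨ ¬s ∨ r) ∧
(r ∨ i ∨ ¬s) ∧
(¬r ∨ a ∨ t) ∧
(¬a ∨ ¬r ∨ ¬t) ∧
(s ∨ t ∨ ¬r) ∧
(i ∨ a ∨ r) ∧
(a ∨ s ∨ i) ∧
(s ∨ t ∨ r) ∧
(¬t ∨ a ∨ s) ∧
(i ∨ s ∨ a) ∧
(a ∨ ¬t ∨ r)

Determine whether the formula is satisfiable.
Yes

Yes, the formula is satisfiable.

One satisfying assignment is: a=False, i=False, s=True, t=True, r=True

Verification: With this assignment, all 20 clauses evaluate to true.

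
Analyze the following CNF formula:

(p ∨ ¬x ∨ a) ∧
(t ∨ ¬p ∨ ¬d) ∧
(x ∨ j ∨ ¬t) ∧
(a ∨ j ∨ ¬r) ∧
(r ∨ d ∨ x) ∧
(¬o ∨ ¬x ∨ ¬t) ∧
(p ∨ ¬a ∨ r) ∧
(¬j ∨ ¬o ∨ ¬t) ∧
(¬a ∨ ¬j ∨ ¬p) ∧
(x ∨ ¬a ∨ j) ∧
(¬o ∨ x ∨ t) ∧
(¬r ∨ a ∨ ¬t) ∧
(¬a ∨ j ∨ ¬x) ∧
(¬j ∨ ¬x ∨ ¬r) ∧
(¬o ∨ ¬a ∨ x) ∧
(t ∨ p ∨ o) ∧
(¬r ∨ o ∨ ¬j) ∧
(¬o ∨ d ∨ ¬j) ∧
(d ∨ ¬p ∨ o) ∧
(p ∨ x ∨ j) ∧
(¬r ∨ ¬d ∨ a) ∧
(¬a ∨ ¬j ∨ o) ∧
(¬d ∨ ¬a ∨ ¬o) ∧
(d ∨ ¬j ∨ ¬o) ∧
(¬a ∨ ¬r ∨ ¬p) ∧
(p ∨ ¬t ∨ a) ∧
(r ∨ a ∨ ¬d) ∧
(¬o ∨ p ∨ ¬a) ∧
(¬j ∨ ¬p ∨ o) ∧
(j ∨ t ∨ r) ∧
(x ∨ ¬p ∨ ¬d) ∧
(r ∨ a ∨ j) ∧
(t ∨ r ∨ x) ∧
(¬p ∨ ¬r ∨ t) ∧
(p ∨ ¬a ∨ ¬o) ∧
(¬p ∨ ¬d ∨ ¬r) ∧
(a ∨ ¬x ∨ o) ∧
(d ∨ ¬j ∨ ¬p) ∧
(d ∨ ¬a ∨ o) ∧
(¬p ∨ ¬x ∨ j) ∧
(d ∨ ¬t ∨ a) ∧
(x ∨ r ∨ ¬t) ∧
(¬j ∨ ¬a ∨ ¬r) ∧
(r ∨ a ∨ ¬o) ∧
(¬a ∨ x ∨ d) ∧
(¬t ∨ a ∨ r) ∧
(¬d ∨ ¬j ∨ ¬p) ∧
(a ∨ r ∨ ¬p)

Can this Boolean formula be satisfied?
No

No, the formula is not satisfiable.

No assignment of truth values to the variables can make all 48 clauses true simultaneously.

The formula is UNSAT (unsatisfiable).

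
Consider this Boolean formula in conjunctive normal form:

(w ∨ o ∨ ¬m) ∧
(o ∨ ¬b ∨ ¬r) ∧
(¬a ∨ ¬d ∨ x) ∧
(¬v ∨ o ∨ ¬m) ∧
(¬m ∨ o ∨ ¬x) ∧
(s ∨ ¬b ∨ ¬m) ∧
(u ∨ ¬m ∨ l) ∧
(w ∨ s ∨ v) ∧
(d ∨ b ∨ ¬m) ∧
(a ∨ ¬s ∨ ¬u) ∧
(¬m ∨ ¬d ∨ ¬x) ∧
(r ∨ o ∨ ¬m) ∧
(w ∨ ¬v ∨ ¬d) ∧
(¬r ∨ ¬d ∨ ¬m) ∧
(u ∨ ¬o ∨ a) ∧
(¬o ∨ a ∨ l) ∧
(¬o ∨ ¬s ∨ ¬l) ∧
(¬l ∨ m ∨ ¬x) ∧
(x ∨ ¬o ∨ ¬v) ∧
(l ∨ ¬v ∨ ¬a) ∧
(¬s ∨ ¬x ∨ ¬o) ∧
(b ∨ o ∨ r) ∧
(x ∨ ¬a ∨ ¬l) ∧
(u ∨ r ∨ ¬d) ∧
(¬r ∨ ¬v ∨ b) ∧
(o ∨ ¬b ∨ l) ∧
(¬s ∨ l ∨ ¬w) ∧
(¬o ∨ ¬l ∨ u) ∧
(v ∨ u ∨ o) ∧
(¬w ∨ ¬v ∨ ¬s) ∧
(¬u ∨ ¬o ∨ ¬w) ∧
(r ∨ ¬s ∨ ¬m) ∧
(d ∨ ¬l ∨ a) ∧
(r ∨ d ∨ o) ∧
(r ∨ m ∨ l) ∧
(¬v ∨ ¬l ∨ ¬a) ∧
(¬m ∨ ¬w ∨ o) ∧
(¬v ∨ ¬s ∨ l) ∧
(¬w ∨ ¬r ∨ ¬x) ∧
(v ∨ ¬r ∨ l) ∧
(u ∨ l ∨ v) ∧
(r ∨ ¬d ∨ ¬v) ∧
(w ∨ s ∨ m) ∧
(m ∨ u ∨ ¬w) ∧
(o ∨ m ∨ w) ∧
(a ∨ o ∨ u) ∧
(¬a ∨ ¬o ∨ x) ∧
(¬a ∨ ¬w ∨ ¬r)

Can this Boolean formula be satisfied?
Yes

Yes, the formula is satisfiable.

One satisfying assignment is: u=True, l=True, x=False, a=False, v=False, s=False, m=False, w=True, b=False, d=True, r=True, o=False

Verification: With this assignment, all 48 clauses evaluate to true.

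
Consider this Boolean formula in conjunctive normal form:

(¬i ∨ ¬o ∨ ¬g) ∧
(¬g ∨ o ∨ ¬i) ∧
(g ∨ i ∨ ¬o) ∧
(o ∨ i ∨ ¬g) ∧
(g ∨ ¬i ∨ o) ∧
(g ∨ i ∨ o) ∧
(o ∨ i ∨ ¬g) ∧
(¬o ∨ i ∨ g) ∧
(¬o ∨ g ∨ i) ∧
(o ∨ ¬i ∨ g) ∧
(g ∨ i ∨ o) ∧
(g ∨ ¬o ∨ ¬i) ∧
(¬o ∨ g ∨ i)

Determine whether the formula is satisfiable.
Yes

Yes, the formula is satisfiable.

One satisfying assignment is: o=True, g=True, i=False

Verification: With this assignment, all 13 clauses evaluate to true.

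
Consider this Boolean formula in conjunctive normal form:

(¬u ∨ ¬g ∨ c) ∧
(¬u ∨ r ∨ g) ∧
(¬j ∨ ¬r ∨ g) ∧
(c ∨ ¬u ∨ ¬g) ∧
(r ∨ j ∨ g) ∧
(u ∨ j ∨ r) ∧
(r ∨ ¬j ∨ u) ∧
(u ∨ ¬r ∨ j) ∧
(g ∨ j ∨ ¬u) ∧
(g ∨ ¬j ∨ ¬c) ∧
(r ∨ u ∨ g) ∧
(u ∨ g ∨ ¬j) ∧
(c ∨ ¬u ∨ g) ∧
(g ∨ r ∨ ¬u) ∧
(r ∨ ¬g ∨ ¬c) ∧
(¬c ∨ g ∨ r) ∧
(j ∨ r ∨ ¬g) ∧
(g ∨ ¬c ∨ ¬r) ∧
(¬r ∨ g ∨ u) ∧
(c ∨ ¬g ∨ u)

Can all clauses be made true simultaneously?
Yes

Yes, the formula is satisfiable.

One satisfying assignment is: j=True, c=True, r=True, g=True, u=True

Verification: With this assignment, all 20 clauses evaluate to true.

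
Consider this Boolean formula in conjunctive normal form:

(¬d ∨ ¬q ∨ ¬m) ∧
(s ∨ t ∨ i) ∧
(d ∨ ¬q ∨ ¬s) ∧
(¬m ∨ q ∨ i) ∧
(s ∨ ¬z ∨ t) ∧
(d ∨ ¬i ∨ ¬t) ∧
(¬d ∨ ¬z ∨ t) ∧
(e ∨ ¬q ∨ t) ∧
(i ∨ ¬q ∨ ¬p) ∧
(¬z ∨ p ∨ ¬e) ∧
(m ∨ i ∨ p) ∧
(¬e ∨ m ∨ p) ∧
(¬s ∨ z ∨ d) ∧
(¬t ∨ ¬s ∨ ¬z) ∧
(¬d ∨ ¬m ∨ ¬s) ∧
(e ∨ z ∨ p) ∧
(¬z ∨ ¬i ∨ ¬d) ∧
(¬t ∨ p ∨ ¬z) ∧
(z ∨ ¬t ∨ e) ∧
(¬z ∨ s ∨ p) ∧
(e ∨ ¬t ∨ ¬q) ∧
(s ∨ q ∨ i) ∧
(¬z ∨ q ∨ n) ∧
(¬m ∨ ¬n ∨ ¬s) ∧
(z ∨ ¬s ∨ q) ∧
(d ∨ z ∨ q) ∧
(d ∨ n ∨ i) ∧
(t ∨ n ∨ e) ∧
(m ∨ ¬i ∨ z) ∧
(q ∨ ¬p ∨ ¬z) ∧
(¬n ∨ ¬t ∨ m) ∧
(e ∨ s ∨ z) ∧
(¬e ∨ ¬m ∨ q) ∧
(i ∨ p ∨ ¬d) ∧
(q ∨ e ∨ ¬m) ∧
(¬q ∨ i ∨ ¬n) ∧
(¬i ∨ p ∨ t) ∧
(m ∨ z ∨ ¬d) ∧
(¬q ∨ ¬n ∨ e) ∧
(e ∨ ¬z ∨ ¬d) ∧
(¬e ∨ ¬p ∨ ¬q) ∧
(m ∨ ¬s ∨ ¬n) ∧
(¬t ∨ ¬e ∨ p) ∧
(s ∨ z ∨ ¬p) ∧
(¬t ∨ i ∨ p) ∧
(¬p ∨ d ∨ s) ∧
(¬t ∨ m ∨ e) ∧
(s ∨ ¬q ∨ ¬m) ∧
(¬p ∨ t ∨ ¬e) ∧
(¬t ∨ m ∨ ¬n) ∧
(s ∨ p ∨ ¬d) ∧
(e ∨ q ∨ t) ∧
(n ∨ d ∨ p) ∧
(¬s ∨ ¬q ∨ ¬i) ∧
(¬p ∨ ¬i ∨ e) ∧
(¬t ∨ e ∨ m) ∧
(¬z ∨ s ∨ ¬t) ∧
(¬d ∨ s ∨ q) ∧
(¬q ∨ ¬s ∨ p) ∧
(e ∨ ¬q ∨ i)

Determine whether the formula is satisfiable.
No

No, the formula is not satisfiable.

No assignment of truth values to the variables can make all 60 clauses true simultaneously.

The formula is UNSAT (unsatisfiable).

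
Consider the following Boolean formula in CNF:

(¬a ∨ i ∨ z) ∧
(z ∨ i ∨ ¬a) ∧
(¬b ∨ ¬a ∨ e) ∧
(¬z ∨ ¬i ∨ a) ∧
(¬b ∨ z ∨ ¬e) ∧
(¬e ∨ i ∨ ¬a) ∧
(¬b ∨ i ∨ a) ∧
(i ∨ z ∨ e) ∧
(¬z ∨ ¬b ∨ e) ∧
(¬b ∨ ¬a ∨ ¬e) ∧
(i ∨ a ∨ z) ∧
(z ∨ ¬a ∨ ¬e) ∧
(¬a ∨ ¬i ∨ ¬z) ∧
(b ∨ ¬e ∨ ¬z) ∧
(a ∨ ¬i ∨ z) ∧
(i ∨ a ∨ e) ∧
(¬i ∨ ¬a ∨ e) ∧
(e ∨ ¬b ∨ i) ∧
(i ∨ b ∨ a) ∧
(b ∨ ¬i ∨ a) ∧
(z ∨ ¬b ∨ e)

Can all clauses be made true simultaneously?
Yes

Yes, the formula is satisfiable.

One satisfying assignment is: b=False, a=True, z=True, i=False, e=False

Verification: With this assignment, all 21 clauses evaluate to true.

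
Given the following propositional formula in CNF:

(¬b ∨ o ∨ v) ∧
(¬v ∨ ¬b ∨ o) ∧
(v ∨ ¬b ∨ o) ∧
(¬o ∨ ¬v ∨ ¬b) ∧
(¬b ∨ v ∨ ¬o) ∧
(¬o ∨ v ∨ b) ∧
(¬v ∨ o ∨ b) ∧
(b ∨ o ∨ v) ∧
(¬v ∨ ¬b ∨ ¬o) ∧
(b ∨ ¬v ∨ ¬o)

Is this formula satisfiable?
No

No, the formula is not satisfiable.

No assignment of truth values to the variables can make all 10 clauses true simultaneously.

The formula is UNSAT (unsatisfiable).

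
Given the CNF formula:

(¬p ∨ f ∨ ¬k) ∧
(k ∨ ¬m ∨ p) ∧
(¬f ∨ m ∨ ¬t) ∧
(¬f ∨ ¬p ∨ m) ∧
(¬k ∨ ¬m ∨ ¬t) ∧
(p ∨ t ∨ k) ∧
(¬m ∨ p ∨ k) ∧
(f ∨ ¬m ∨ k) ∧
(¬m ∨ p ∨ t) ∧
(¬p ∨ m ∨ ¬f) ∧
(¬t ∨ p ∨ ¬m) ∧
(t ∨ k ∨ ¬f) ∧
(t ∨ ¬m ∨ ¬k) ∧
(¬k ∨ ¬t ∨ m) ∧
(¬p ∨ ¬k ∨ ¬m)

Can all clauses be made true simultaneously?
Yes

Yes, the formula is satisfiable.

One satisfying assignment is: m=False, f=False, p=True, t=False, k=False

Verification: With this assignment, all 15 clauses evaluate to true.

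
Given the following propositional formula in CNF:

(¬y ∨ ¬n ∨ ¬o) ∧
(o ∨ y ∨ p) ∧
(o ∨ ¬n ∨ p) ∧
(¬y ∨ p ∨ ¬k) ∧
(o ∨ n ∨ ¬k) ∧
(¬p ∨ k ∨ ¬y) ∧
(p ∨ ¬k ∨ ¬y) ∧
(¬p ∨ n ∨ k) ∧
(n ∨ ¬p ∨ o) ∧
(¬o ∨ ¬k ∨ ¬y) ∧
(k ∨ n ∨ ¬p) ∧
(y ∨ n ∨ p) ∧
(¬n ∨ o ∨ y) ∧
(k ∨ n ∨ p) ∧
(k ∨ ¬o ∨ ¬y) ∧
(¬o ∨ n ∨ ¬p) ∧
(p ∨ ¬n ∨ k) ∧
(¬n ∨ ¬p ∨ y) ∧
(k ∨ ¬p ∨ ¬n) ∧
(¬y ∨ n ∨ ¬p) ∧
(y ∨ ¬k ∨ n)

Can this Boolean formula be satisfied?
Yes

Yes, the formula is satisfiable.

One satisfying assignment is: o=False, k=True, y=True, p=True, n=True

Verification: With this assignment, all 21 clauses evaluate to true.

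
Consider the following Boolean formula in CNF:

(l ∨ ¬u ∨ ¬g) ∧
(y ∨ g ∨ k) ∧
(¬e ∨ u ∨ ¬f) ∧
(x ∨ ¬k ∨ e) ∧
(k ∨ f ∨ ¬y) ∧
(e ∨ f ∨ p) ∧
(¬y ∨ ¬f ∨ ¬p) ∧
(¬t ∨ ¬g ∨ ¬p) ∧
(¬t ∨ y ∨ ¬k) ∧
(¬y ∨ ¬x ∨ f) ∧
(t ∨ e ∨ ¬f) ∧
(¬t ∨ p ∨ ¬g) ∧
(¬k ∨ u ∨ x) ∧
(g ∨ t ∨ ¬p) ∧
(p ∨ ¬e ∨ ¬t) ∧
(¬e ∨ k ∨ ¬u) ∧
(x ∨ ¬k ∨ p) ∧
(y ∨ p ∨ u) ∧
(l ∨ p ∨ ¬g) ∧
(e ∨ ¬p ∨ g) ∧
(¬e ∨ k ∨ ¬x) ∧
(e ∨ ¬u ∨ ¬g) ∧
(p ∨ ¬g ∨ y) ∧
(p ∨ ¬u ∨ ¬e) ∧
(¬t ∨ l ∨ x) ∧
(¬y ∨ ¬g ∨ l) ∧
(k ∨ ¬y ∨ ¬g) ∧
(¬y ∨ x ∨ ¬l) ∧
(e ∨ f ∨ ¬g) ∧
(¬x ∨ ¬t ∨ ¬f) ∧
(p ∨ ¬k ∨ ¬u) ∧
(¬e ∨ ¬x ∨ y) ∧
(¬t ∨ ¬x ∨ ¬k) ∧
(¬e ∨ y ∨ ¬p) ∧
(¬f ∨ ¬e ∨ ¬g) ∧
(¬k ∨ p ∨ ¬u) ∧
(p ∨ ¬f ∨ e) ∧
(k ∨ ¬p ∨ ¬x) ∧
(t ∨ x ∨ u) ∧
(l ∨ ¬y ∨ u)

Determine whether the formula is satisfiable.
No

No, the formula is not satisfiable.

No assignment of truth values to the variables can make all 40 clauses true simultaneously.

The formula is UNSAT (unsatisfiable).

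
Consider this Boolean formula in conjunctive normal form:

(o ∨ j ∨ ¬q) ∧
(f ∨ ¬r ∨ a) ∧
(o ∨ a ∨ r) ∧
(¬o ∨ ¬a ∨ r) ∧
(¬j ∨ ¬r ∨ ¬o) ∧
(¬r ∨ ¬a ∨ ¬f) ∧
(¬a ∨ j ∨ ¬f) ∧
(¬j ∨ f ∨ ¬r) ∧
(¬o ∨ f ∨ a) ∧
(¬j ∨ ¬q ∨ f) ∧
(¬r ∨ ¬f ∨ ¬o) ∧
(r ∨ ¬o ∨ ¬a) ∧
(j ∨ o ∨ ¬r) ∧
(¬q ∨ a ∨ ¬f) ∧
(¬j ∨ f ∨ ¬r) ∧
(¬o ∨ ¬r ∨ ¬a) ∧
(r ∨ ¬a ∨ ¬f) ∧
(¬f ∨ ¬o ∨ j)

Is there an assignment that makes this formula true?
Yes

Yes, the formula is satisfiable.

One satisfying assignment is: r=False, q=False, a=True, o=False, j=False, f=False

Verification: With this assignment, all 18 clauses evaluate to true.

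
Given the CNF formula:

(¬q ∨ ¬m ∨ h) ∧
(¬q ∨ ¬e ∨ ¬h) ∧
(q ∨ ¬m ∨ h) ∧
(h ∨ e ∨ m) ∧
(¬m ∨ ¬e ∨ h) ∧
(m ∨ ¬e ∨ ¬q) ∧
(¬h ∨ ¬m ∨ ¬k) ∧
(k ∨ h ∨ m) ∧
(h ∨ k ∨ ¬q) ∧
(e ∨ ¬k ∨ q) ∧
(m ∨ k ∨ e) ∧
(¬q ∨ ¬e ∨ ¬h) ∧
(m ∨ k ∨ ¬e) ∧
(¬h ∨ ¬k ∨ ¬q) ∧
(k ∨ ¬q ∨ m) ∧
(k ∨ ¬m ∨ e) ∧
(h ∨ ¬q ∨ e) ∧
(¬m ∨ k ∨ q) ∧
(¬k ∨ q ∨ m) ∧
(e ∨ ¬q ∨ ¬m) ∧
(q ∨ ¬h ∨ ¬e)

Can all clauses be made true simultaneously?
No

No, the formula is not satisfiable.

No assignment of truth values to the variables can make all 21 clauses true simultaneously.

The formula is UNSAT (unsatisfiable).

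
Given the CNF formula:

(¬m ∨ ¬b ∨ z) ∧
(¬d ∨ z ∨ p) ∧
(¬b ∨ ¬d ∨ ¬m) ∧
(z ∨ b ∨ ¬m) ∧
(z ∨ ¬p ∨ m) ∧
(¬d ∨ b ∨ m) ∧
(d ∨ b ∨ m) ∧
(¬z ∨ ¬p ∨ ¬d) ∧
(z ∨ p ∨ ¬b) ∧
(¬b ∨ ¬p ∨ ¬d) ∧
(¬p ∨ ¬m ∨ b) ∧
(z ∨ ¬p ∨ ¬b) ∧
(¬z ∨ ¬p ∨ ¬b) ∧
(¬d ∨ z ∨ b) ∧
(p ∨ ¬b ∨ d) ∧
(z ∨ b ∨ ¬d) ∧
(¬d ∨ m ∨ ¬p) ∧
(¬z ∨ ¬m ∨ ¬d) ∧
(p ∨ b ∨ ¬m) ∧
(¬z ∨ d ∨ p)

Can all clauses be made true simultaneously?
Yes

Yes, the formula is satisfiable.

One satisfying assignment is: m=False, d=True, z=True, b=True, p=False

Verification: With this assignment, all 20 clauses evaluate to true.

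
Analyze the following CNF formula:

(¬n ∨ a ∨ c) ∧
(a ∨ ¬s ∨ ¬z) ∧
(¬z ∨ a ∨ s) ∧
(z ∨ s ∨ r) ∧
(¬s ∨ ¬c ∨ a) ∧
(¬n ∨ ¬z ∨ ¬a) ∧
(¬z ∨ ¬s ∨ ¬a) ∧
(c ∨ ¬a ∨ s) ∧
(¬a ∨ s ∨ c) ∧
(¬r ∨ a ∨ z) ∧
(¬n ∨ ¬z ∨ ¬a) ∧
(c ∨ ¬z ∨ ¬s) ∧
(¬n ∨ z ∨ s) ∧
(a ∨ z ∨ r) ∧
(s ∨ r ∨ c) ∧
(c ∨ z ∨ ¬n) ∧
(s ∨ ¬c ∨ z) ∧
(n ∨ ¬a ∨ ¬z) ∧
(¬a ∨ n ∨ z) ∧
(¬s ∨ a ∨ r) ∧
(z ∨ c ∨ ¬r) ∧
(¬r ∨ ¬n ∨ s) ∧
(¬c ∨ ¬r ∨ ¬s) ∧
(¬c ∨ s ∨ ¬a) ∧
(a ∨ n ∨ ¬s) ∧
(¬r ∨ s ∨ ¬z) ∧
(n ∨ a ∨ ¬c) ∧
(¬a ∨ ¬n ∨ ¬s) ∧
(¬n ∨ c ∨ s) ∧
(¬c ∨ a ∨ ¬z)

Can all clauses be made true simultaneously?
No

No, the formula is not satisfiable.

No assignment of truth values to the variables can make all 30 clauses true simultaneously.

The formula is UNSAT (unsatisfiable).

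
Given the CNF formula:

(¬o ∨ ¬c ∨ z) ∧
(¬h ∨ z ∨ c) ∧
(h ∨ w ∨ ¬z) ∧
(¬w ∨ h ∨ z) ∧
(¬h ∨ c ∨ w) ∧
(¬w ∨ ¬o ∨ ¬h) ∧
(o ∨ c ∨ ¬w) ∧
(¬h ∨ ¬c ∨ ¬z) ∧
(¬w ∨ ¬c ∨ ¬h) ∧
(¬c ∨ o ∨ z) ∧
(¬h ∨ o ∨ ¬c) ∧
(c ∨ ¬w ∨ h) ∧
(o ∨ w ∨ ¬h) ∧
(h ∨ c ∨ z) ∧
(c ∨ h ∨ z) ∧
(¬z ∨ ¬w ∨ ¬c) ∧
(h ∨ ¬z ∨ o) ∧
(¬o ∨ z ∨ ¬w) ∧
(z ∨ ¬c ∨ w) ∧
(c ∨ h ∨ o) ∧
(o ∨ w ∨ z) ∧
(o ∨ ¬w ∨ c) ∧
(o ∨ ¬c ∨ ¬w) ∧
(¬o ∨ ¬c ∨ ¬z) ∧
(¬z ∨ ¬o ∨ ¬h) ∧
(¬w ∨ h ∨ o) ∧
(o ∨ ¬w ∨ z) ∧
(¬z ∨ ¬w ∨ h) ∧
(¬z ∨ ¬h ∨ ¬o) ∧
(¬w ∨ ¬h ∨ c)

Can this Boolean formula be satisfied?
No

No, the formula is not satisfiable.

No assignment of truth values to the variables can make all 30 clauses true simultaneously.

The formula is UNSAT (unsatisfiable).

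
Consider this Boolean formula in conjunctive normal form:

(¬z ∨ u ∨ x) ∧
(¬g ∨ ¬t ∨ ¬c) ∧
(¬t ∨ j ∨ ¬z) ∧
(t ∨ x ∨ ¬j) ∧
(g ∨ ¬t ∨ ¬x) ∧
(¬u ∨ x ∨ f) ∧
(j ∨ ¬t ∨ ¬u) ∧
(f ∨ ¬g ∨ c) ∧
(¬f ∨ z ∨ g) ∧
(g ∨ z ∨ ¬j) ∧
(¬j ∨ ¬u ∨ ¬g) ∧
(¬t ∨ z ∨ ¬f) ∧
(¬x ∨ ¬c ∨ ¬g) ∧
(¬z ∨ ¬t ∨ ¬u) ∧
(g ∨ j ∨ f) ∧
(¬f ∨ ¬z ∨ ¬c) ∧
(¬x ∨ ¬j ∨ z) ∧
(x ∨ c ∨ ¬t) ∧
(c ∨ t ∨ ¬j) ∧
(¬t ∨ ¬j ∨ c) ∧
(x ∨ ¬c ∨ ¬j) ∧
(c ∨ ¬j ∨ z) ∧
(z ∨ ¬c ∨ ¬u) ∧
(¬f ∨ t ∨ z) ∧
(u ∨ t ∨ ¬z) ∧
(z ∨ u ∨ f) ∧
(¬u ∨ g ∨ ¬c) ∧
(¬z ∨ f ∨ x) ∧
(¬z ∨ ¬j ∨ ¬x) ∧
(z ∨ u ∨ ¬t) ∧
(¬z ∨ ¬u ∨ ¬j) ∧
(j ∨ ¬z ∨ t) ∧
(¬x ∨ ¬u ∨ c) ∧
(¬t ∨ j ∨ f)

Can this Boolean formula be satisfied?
No

No, the formula is not satisfiable.

No assignment of truth values to the variables can make all 34 clauses true simultaneously.

The formula is UNSAT (unsatisfiable).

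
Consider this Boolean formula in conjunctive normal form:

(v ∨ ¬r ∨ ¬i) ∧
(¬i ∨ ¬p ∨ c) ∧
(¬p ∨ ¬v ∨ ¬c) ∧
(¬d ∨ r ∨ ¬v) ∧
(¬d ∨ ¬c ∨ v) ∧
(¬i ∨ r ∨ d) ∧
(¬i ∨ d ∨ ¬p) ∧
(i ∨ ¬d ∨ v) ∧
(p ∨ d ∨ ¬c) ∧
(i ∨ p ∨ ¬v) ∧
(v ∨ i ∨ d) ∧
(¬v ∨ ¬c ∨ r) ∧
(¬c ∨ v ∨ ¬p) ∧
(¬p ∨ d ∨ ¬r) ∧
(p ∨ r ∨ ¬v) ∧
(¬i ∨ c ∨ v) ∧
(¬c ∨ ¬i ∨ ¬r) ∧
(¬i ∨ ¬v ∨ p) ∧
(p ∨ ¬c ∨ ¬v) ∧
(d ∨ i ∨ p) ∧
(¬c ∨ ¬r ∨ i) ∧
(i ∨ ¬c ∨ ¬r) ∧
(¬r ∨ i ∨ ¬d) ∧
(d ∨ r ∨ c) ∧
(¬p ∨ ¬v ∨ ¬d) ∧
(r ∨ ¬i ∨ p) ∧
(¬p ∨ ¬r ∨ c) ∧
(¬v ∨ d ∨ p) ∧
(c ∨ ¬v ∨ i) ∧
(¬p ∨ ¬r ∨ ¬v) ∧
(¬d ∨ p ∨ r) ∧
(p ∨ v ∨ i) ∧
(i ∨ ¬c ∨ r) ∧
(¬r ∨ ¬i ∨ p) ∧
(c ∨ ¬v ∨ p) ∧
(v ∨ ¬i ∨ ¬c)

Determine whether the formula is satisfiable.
No

No, the formula is not satisfiable.

No assignment of truth values to the variables can make all 36 clauses true simultaneously.

The formula is UNSAT (unsatisfiable).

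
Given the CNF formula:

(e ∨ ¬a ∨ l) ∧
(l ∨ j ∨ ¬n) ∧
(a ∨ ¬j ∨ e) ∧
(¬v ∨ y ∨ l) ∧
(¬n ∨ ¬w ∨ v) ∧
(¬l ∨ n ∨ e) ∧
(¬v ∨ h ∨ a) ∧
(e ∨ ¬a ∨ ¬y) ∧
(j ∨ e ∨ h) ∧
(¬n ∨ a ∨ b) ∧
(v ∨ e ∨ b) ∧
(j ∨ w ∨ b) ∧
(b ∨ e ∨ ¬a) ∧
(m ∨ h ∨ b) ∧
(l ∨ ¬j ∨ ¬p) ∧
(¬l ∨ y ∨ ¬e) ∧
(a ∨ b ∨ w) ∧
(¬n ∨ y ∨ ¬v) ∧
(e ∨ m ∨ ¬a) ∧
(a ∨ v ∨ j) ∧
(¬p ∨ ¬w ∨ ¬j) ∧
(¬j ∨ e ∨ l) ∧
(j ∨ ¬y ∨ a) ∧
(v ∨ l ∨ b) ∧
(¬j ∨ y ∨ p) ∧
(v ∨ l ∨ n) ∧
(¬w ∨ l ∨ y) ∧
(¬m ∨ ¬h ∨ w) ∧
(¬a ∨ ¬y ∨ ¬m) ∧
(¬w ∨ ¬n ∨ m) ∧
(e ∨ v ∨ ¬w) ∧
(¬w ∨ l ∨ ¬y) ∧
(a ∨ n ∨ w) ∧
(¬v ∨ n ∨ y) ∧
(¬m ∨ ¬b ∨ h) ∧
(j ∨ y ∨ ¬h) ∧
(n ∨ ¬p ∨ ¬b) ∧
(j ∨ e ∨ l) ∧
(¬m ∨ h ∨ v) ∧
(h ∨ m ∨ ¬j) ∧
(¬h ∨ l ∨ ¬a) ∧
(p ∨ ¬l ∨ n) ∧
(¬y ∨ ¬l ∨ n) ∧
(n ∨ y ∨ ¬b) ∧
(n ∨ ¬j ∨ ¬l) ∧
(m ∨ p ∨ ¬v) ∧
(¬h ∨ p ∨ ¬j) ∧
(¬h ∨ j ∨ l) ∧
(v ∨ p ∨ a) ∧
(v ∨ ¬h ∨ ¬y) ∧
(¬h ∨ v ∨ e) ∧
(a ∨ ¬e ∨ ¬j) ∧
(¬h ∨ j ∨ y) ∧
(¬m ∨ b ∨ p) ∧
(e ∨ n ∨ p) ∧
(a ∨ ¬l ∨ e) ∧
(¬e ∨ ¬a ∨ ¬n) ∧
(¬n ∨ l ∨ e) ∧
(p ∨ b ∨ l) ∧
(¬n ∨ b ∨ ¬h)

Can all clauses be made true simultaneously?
No

No, the formula is not satisfiable.

No assignment of truth values to the variables can make all 60 clauses true simultaneously.

The formula is UNSAT (unsatisfiable).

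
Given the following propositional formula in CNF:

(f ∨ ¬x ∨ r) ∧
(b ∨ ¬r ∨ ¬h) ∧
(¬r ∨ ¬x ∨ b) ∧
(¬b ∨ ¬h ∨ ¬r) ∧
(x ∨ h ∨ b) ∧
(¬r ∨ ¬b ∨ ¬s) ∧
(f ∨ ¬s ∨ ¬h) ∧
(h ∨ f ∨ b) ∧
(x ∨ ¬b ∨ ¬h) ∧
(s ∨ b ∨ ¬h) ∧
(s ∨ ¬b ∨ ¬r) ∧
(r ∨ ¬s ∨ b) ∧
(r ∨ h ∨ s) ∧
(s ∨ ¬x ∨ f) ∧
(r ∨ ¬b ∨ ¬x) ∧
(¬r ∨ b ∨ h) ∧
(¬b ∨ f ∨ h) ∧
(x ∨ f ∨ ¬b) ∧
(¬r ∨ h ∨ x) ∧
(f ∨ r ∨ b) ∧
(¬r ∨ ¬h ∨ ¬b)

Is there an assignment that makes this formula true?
Yes

Yes, the formula is satisfiable.

One satisfying assignment is: f=True, s=True, b=True, x=False, h=False, r=False

Verification: With this assignment, all 21 clauses evaluate to true.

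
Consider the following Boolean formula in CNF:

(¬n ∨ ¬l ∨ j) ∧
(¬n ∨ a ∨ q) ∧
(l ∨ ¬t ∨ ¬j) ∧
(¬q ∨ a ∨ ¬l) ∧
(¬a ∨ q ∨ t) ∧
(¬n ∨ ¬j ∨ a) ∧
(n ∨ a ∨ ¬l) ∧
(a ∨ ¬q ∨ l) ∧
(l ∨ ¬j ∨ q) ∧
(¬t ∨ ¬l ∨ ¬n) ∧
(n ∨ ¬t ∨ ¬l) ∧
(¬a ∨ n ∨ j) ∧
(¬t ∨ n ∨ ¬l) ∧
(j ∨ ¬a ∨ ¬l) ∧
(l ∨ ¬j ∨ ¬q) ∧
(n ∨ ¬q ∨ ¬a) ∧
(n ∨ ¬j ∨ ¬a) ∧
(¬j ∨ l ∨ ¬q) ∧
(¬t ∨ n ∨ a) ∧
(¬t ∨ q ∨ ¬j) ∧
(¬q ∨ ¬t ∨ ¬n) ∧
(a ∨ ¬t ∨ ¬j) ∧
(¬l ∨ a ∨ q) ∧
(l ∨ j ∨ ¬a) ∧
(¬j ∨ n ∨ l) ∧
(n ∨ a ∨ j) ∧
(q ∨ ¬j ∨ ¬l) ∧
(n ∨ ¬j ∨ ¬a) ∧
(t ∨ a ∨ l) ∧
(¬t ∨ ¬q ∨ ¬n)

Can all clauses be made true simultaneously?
Yes

Yes, the formula is satisfiable.

One satisfying assignment is: q=True, j=True, l=True, t=False, a=True, n=True

Verification: With this assignment, all 30 clauses evaluate to true.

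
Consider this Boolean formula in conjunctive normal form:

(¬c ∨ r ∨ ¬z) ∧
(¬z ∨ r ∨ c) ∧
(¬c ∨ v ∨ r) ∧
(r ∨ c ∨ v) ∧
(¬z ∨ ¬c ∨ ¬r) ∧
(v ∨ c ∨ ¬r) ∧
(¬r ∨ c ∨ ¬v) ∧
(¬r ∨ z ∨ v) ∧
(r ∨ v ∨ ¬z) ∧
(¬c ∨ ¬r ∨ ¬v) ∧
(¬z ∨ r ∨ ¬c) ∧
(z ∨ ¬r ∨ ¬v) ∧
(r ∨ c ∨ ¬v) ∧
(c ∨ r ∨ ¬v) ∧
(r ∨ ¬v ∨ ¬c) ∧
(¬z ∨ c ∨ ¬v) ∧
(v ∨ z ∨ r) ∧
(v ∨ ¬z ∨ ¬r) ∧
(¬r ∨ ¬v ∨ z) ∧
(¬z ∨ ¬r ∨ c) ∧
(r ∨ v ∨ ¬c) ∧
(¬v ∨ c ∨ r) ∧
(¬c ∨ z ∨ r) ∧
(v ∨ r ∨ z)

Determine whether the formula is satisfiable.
No

No, the formula is not satisfiable.

No assignment of truth values to the variables can make all 24 clauses true simultaneously.

The formula is UNSAT (unsatisfiable).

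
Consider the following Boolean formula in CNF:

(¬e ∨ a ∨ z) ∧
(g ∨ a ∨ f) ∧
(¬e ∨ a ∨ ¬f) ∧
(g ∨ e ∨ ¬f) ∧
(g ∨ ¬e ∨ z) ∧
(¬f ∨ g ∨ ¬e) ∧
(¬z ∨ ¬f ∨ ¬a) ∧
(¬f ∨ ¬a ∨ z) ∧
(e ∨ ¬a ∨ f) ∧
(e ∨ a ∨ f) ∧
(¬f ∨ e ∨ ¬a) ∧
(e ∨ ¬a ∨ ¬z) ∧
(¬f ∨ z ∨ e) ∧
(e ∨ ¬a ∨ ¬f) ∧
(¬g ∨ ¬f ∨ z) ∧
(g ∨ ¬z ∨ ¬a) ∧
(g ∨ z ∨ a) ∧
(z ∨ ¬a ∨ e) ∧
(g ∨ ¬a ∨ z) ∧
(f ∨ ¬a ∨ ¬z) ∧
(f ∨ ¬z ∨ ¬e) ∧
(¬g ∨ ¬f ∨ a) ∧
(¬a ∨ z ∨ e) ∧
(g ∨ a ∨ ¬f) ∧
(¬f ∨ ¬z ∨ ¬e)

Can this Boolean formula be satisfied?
Yes

Yes, the formula is satisfiable.

One satisfying assignment is: f=False, e=True, z=False, g=True, a=True

Verification: With this assignment, all 25 clauses evaluate to true.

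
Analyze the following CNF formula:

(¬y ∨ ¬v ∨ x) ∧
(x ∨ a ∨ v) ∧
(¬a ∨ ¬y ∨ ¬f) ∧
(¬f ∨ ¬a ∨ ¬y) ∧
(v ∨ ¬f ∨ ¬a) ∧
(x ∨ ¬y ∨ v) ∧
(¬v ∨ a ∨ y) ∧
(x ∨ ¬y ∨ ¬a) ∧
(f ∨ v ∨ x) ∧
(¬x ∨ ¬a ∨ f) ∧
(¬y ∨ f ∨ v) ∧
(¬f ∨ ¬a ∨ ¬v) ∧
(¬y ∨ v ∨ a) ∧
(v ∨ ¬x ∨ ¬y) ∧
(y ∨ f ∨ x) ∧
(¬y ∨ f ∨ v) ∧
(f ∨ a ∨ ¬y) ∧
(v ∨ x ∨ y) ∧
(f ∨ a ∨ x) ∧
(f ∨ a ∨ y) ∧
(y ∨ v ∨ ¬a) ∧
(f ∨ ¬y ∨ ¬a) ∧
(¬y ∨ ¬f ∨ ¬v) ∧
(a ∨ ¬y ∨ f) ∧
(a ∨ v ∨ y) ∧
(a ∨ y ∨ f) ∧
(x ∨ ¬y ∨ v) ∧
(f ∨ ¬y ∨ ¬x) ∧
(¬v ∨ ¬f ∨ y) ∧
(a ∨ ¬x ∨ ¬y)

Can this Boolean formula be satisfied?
No

No, the formula is not satisfiable.

No assignment of truth values to the variables can make all 30 clauses true simultaneously.

The formula is UNSAT (unsatisfiable).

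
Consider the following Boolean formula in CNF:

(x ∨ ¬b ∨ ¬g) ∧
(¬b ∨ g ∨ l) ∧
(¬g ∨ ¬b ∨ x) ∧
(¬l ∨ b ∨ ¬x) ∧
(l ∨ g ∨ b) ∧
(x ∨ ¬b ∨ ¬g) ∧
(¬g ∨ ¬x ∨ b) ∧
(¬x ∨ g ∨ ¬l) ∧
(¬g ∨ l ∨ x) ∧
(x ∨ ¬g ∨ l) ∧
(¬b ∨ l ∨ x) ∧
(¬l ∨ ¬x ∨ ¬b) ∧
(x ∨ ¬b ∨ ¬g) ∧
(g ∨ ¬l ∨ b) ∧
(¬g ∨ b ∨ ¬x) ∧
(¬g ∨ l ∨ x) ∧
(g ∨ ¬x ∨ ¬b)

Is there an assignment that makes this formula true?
Yes

Yes, the formula is satisfiable.

One satisfying assignment is: l=False, x=True, g=True, b=True

Verification: With this assignment, all 17 clauses evaluate to true.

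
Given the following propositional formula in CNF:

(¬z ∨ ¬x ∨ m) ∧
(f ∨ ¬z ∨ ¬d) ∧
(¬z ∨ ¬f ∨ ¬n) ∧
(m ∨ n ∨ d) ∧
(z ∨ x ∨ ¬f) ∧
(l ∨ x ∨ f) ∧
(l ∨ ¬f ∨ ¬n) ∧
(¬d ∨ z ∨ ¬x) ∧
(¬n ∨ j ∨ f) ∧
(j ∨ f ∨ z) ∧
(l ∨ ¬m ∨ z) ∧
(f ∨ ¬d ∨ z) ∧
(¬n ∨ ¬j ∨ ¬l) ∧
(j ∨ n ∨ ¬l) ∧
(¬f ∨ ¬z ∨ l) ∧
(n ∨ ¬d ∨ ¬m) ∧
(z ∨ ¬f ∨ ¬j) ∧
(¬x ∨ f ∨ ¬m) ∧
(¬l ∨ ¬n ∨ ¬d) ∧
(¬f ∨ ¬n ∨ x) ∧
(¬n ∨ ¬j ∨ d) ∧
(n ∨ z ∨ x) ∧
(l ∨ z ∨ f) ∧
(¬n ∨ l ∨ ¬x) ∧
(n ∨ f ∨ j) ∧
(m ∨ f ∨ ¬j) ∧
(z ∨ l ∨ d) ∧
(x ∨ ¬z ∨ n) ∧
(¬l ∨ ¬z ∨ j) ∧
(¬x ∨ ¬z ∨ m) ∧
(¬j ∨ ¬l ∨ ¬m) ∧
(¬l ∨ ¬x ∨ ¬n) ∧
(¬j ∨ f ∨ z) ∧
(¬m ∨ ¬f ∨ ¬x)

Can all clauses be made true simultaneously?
No

No, the formula is not satisfiable.

No assignment of truth values to the variables can make all 34 clauses true simultaneously.

The formula is UNSAT (unsatisfiable).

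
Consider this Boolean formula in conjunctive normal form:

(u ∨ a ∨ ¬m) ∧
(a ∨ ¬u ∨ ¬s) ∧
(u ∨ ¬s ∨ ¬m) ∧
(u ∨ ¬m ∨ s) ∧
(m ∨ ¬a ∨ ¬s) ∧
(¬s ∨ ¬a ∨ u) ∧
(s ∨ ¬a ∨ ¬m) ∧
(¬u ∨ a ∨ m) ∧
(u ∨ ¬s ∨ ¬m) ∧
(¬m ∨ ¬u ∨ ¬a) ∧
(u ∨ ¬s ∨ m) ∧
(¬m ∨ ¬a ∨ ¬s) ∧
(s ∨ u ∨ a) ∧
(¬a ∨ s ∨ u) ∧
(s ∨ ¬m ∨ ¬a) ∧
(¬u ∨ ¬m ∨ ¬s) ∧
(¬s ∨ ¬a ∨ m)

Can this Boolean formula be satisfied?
Yes

Yes, the formula is satisfiable.

One satisfying assignment is: a=False, m=True, u=True, s=False

Verification: With this assignment, all 17 clauses evaluate to true.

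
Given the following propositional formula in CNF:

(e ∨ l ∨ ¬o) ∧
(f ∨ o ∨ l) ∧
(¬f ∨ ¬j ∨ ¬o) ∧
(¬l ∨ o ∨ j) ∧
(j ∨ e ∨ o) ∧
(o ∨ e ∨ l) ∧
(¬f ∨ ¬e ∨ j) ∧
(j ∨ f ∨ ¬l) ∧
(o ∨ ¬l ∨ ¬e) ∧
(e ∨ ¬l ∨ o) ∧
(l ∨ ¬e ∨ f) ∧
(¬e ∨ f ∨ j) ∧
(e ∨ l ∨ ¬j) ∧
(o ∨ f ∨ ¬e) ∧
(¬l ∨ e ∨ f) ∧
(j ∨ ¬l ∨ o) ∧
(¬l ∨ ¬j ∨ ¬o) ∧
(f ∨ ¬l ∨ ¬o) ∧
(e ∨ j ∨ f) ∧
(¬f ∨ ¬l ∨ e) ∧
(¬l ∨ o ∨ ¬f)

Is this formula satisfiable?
Yes

Yes, the formula is satisfiable.

One satisfying assignment is: o=False, l=False, e=True, j=True, f=True

Verification: With this assignment, all 21 clauses evaluate to true.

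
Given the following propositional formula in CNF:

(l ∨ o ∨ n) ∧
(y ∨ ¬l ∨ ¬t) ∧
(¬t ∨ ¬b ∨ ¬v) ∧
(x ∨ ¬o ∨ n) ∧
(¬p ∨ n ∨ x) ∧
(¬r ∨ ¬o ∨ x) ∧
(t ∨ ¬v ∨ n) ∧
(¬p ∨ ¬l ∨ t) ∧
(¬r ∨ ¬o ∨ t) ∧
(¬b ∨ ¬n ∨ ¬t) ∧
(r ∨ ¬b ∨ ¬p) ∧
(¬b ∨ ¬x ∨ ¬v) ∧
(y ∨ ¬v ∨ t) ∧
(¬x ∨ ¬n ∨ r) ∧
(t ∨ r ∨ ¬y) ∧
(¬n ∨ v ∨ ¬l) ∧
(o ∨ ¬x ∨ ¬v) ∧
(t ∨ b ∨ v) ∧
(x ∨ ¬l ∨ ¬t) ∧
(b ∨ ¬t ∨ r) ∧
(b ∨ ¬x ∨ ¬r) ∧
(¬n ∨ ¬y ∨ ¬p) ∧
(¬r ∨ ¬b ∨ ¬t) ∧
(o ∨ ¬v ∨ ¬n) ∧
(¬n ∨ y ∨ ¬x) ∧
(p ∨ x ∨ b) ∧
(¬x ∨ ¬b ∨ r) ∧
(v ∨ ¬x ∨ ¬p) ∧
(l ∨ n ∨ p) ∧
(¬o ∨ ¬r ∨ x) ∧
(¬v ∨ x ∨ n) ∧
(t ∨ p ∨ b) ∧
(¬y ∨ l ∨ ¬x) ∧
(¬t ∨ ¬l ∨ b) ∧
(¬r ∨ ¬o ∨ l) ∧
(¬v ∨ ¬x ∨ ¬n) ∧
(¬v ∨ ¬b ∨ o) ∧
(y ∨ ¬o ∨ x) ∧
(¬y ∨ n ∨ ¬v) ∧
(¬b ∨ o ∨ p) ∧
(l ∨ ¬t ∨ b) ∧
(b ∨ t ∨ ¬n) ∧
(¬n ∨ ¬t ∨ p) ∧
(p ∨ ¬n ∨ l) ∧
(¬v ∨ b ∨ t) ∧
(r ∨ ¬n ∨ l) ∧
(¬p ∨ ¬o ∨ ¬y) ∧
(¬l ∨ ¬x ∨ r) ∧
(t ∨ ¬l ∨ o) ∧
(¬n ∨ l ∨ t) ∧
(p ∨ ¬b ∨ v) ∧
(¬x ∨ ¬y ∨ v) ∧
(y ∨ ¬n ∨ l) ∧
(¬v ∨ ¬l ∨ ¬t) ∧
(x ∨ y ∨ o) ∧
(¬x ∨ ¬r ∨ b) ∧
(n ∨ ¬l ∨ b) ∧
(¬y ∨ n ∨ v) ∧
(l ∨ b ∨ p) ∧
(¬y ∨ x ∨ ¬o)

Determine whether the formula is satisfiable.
No

No, the formula is not satisfiable.

No assignment of truth values to the variables can make all 60 clauses true simultaneously.

The formula is UNSAT (unsatisfiable).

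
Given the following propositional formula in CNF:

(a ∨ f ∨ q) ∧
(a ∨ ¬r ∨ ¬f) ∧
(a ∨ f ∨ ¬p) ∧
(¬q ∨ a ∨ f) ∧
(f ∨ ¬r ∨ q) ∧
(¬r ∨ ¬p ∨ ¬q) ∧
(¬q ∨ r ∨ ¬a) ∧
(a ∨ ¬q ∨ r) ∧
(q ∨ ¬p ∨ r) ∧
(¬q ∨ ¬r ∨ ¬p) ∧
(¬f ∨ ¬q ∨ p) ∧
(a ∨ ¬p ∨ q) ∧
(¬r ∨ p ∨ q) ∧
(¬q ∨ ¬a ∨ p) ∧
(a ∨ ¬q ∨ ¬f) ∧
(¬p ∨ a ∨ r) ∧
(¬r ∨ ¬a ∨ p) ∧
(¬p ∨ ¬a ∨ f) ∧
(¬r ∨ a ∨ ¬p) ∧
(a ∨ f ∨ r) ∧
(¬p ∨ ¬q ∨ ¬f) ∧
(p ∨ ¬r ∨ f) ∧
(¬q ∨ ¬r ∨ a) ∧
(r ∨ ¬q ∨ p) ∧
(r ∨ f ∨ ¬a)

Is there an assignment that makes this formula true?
Yes

Yes, the formula is satisfiable.

One satisfying assignment is: f=True, r=False, p=False, a=False, q=False

Verification: With this assignment, all 25 clauses evaluate to true.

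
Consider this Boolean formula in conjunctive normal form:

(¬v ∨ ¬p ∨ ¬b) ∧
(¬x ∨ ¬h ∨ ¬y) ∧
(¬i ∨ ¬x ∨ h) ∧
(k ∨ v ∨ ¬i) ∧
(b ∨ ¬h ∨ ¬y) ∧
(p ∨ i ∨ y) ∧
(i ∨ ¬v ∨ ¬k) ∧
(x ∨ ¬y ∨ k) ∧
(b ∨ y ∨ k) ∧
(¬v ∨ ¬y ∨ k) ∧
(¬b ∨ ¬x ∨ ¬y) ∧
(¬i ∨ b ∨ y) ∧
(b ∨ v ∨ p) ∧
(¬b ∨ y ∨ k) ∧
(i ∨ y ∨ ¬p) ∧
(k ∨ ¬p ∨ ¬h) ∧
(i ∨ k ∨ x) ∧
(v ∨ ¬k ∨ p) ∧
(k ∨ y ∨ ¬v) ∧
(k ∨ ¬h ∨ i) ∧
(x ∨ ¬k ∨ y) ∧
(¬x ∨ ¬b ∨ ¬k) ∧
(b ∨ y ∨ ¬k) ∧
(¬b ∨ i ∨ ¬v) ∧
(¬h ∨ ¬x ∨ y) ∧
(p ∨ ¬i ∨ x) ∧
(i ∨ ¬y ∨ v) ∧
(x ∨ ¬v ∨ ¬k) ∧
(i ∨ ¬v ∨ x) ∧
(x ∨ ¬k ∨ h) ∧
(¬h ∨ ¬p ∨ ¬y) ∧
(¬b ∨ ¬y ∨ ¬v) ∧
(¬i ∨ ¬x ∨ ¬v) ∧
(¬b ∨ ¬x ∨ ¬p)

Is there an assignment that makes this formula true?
No

No, the formula is not satisfiable.

No assignment of truth values to the variables can make all 34 clauses true simultaneously.

The formula is UNSAT (unsatisfiable).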